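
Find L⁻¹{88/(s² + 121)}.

This is the form c·a/(s² + a²) with a = 11, c = 8. L⁻¹ = 8·sin(11t)

Final answer: 8·sin(11t)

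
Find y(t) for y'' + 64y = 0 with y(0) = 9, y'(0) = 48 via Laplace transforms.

L{y''} + 64L{y} = 0. s²Y - 9s - 48 + 64Y = 0. Y(s² + 64) = 9s + 48. Y = (9s + 48)/(s² + 64). Inverting: y(t) = 9cos(8t) + 6sin(8t)

Final answer: y(t) = 9cos(8t) + 6sin(8t)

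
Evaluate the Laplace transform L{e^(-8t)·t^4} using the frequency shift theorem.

L{e^(at)·t^n} = n!/(s-a)^(n+1), so L{e^(-8t)·t^4} = 24/(s+8)^5

Final answer: 24/(s+8)^5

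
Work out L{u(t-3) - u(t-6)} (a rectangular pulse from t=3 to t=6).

L{u(t-a)} = e^(-as)/s. L{u(t-3) - u(t-6)} = (e^(-3s) - e^(-6s))/s

Final answer: (e^(-3s) - e^(-6s))/s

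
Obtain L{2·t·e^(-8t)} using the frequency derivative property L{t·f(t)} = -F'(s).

L{e^(-8t)} = 1/(s+8). By frequency derivative: L{t·e^(-8t)} = -d/ds[1/(s+8)] = -(-1)/(s+8)² = 1/(s+8)². Then L{2·t·e^(-8t)} = 2·1/(s+8)² = 2/(s+8)²

Final answer: 2/(s+8)²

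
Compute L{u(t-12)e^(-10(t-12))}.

u(t-a)f(t-a) with f(t)=e^(-10t). L{e^(-10t)} = 1/(s+10). By time shift: e^(-12s)/(s+10)

Final answer: e^(-12s)/(s+10)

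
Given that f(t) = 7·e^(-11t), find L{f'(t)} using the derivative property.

f(0) = 7, F(s) = 7/(s+11). L{f'(t)} = s·F(s) - f(0) = 7s/(s+11) - 7 = (7s - 7(s+11))/(s+11) = -77/(s+11)

Final answer: -77/(s+11)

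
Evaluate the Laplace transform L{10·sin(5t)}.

L{sin(ωt)} = ω/(s² + ω²), so L{sin(5t)} = 5/(s² + 25). Then L{10·sin(5t)} = 10·5/(s² + 25) = 50/(s² + 25)

Final answer: 50/(s² + 25)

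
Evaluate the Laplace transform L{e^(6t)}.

L{e^(at)} = 1/(s-a), so L{e^(6t)} = 1/(s-6)

Final answer: 1/(s-6)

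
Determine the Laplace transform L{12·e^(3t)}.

L{e^(at)} = 1/(s-a), so L{e^(3t)} = 1/(s-3). Then L{12·e^(3t)} = 12/(s-3)

Final answer: 12/(s-3)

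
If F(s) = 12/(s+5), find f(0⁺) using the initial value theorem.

f(0⁺) = lim_{s→∞} s·12/(s+5) = lim_{s→∞} 12s/(s+5) = 12

Final answer: 12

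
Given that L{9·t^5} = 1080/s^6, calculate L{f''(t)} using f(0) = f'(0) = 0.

L{f''(t)} = s²F(s) - sf(0) - f'(0) = s²·1080/s^6 - 0 - 0 = 1080/s^4

Final answer: 1080/s^4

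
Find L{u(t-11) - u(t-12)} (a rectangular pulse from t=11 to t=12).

L{u(t-a)} = e^(-as)/s. L{u(t-11) - u(t-12)} = (e^(-11s) - e^(-12s))/s

Final answer: (e^(-11s) - e^(-12s))/s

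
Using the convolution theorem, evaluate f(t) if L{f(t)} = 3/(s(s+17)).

3/(s(s+17)) = (3/s)·(1/(s+17)) = L{3}·L{e^(-17t)}. By convolution, f(t) = 3*e^(-17t) = ∫₀ᵗ 3·e^(-17τ) dτ = 3·(1 - e^(-17t))/17

Final answer: 3·(1 - e^(-17t))/17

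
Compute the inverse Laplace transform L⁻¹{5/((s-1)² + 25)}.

Using frequency shift, L⁻¹{5/((s-1)² + 25)} = e^t·sin(5t)

Final answer: e^t·sin(5t)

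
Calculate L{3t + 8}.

L{3t + 8} = 3·L{t} + 8·L{1} = 3/s² + 8/s

Final answer: 3/s² + 8/s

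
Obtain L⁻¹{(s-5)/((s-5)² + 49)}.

Using frequency shift: L⁻¹{(s-a)/((s-a)² + b²)} = e^(at)cos(bt). Here a=5, b=7

Final answer: e^(5t)·cos(7t)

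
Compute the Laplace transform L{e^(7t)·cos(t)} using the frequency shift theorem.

Frequency shift: L{e^(at)f(t)} = F(s-a). L{e^(7t)·cos(t)} = (s-7)/((s-7)² + 1)

Final answer: (s-7)/((s-7)² + 1)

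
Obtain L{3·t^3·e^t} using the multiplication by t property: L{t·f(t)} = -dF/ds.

Using L{t^n·e^(at)} = n!/(s-a)^(n+1), L{t^3·e^t} = 6/(s-1)^4, so L{3·t^3·e^t} = 3·6/(s-1)^4 = 18/(s-1)^4

Final answer: 18/(s-1)^4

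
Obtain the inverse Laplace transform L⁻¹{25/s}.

L⁻¹{c/s} = c, so L⁻¹{25/s} = 25

Final answer: 25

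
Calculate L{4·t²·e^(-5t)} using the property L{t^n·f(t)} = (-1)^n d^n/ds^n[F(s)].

L{e^(-5t)} = 1/(s+5). d/ds[1/(s+5)] = -1/(s+5)². d²/ds²[1/(s+5)] = 2/(s+5)³. So L{t²·e^(-5t)} = (-1)² · 2/(s+5)³ = 2/(s+5)³. Then L{4·t²·e^(-5t)} = 4·2/(s+5)³ = 8/(s+5)³

Final answer: 8/(s+5)³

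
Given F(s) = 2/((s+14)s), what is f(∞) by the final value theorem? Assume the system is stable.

f(∞) = lim_{s→0} sF(s) = lim_{s→0} 2/(s+14) = 1/7

Final answer: 1/7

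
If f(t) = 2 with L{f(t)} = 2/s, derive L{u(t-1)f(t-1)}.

Time shift theorem: L{u(t-a)f(t-a)} = e^(-as)F(s). Here a=1, F(s) = 2/s, so L{u(t-1)f(t-1)} = e^(-s)·2/s

Final answer: e^(-s)·2/s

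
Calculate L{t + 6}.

L{t + 6} = L{t} + 6·L{1} = 1/s² + 6/s

Final answer: 1/s² + 6/s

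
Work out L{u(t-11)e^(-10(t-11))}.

u(t-a)f(t-a) with f(t)=e^(-10t). L{e^(-10t)} = 1/(s+10). By time shift: e^(-11s)/(s+10)

Final answer: e^(-11s)/(s+10)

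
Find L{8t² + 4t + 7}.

L{8t² + 4t + 7} = 8·2/s³ + 4/s² + 7/s = 16/s³ + 4/s² + 7/s

Final answer: 16/s³ + 4/s² + 7/s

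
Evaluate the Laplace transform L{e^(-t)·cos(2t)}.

L{e^(at)·cos(ωt)} = (s-a)/((s-a)² + ω²), so L{e^(-t)·cos(2t)} = (s+1)/((s+1)² + 4)

Final answer: (s+1)/((s+1)² + 4)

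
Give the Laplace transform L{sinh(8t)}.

L{sinh(ωt)} = ω/(s² - ω²), so L{sinh(8t)} = 8/(s² - 64)

Final answer: 8/(s² - 64)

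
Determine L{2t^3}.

L{t^n} = n!/s^(n+1). So L{2t^3} = 2·3!/s^4 = 12/s^4

Final answer: 12/s^4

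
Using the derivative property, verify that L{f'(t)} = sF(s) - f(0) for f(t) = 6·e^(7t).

f'(t) = 42e^(7t). Direct: L{f'(t)} = 42/(s-7). Property: s·6/(s-7) - 6 = (6s - 6(s-7))/(s-7) = 42/(s-7). ✓

Final answer: 42/(s-7)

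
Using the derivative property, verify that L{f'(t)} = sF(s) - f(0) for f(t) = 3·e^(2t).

f'(t) = 6e^(2t). Direct: L{f'(t)} = 6/(s-2). Property: s·3/(s-2) - 3 = (3s - 3(s-2))/(s-2) = 6/(s-2). ✓

Final answer: 6/(s-2)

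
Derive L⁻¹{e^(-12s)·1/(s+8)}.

L⁻¹{1/(s+8)} = e^(-8t). By the time shift theorem, L⁻¹{e^(-as)F(s)} = u(t-a)f(t-a) with a=12, so L⁻¹{e^(-12s)·1/(s+8)} = u(t-12)·e^(-8(t-12))

Final answer: u(t-12)·e^(-8(t-12))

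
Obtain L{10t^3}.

L{t^n} = n!/s^(n+1). So L{10t^3} = 10·3!/s^4 = 60/s^4

Final answer: 60/s^4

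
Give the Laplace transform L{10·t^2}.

L{t^n} = n!/s^(n+1), so L{t^2} = 2/s^3. Then L{10·t^2} = 10·2/s^3 = 20/s^3

Final answer: 20/s^3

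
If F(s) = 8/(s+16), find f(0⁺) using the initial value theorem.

f(0⁺) = lim_{s→∞} s·8/(s+16) = lim_{s→∞} 8s/(s+16) = 8

Final answer: 8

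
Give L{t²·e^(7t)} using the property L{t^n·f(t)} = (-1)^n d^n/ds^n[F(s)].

L{e^(7t)} = 1/(s-7). d/ds[1/(s-7)] = -1/(s-7)². d²/ds²[1/(s-7)] = 2/(s-7)³. So L{t²·e^(7t)} = (-1)² · 2/(s-7)³ = 2/(s-7)³

Final answer: 2/(s-7)³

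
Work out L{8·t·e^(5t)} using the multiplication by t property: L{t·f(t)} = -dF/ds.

Using L{t^n·e^(at)} = n!/(s-a)^(n+1), L{t·e^(5t)} = 1/(s-5)^2, so L{8·t·e^(5t)} = 8·1/(s-5)^2 = 8/(s-5)^2

Final answer: 8/(s-5)^2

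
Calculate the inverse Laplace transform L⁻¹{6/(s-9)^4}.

L⁻¹{n!/(s-a)^(n+1)} = t^n·e^(at), so L⁻¹{6/(s-9)^4} = t^3·e^(9t)

Final answer: t^3·e^(9t)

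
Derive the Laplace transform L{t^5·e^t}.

L{t^n·e^(at)} = n!/(s-a)^(n+1), so L{t^5·e^t} = 120/(s-1)^6

Final answer: 120/(s-1)^6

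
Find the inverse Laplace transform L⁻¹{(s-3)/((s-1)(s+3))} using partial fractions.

Using partial fractions, f(t) = (-2e^t + 6e^(-3t))/4

Final answer: (-2e^t + 6e^(-3t))/4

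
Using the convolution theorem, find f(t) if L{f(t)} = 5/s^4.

5/s^4 = (5/s)·(1/s^3) = L{5}·L{t^2/2}. By convolution, f(t) = 5*t^2/2 = ∫₀ᵗ 5·τ^2/2 dτ = 5·t^3/6

Final answer: 5·t^3/6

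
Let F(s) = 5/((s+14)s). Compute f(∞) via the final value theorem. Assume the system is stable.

f(∞) = lim_{s→0} sF(s) = lim_{s→0} 5/(s+14) = 5/14

Final answer: 5/14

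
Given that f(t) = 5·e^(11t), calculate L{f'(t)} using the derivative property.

f(0) = 5, F(s) = 5/(s-11). L{f'(t)} = s·F(s) - f(0) = 5s/(s-11) - 5 = (5s - 5(s-11))/(s-11) = 55/(s-11)

Final answer: 55/(s-11)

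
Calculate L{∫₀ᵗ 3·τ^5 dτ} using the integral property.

L{∫₀ᵗ f(τ)dτ} = F(s)/s with f(t) = 3t^5. F(s) = 360/s^6, so L{∫₀ᵗ 3·τ^5 dτ} = (360/s^6)/s = 360/s^7. (Check: ∫₀ᵗ 3·τ^5 dτ = 3t^6/6.)

Final answer: 360/s^7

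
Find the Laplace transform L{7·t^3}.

L{t^n} = n!/s^(n+1), so L{t^3} = 6/s^4. Then L{7·t^3} = 7·6/s^4 = 42/s^4

Final answer: 42/s^4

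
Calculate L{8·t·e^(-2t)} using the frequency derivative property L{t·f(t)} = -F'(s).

L{e^(-2t)} = 1/(s+2). By frequency derivative: L{t·e^(-2t)} = -d/ds[1/(s+2)] = -(-1)/(s+2)² = 1/(s+2)². Then L{8·t·e^(-2t)} = 8·1/(s+2)² = 8/(s+2)²

Final answer: 8/(s+2)²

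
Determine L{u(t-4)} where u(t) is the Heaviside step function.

L{u(t-a)} = e^(-as)/s. Here a=4, so L{u(t-4)} = e^(-4s)/s

Final answer: e^(-4s)/s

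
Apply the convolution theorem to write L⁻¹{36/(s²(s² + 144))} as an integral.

36/(s²(s² + 144)) = (1/s²)·(36/(s² + 144)) = L{t}·L{3·sin(12t)}. So f(t) = t*(3·sin(12t)) = ∫₀ᵗ 3τ·sin(12(t-τ)) dτ

Final answer: ∫₀ᵗ 3τ·sin(12(t-τ)) dτ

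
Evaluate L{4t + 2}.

L{4t + 2} = 4·L{t} + 2·L{1} = 4/s² + 2/s

Final answer: 4/s² + 2/s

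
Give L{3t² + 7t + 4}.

L{3t² + 7t + 4} = 3·2/s³ + 7/s² + 4/s = 6/s³ + 7/s² + 4/s

Final answer: 6/s³ + 7/s² + 4/s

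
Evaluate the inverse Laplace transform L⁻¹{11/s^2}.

L⁻¹{n!/s^(n+1)} = t^n with n=1. So L⁻¹{1/s^2} = t, and L⁻¹{11/s^2} = (11/1)·t = 11·t

Final answer: 11·t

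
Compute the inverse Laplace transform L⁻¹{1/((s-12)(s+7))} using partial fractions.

Decompose: A/(s-12) + B/(s+7). A = 1/19, B = -1/19. f(t) = (e^(12t) - e^(-7t))/19

Final answer: (e^(12t) - e^(-7t))/19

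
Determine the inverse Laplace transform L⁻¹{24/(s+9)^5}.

L⁻¹{n!/(s-a)^(n+1)} = t^n·e^(at) with n=4, a=-9. So L⁻¹{24/(s+9)^5} = t^4·e^(-9t)

Final answer: t^4·e^(-9t)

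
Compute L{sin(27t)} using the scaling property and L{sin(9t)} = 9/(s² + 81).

Using L{f(at)} = (1/a)F(s/a) with a=3: L{sin(27t)} = (1/3) · 9/((s/3)² + 81) = (1/3) · 9·9/(s² + 729) = 27/(s² + 729)

Final answer: 27/(s² + 729)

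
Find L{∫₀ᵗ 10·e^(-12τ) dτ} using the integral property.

L{∫₀ᵗ f(τ)dτ} = F(s)/s with F(s) = 10/(s+12), so L{∫₀ᵗ 10·e^(-12τ) dτ} = 10/(s(s+12))

Final answer: 10/(s(s+12))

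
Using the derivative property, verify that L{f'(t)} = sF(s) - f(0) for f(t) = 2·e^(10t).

f'(t) = 20e^(10t). Direct: L{f'(t)} = 20/(s-10). Property: s·2/(s-10) - 2 = (2s - 2(s-10))/(s-10) = 20/(s-10). ✓

Final answer: 20/(s-10)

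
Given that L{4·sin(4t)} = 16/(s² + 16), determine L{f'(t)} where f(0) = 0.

L{f'(t)} = s·F(s) - f(0) = s·16/(s² + 16) - 0 = 16s/(s² + 16)

Final answer: 16s/(s² + 16)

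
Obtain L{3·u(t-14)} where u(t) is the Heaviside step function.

L{u(t-a)} = e^(-as)/s. Here a=14, so L{u(t-14)} = e^(-14s)/s, and L{3·u(t-14)} = 3·e^(-14s)/s

Final answer: 3·e^(-14s)/s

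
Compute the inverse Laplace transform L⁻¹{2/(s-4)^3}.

L⁻¹{n!/(s-a)^(n+1)} = t^n·e^(at) with n=2, a=4. So L⁻¹{2/(s-4)^3} = t^2·e^(4t)

Final answer: t^2·e^(4t)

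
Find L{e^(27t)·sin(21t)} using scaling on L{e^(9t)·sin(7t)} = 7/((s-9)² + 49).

Scaling with a=3: L{e^(27t)·sin(21t)} = (1/3) · 7/((s/3-9)² + 49). Simplifying: 21/((s-27)² + 441)

Final answer: 21/((s-27)² + 441)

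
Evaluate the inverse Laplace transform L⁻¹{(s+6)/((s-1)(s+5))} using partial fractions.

Using partial fractions, f(t) = (7e^t - e^(-5t))/6

Final answer: (7e^t - e^(-5t))/6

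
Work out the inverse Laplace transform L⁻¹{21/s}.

L⁻¹{c/s} = c, so L⁻¹{21/s} = 21

Final answer: 21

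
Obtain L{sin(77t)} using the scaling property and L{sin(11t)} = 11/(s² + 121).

Using L{f(at)} = (1/a)F(s/a) with a=7: L{sin(77t)} = (1/7) · 11/((s/7)² + 121) = (1/7) · 11·49/(s² + 5929) = 77/(s² + 5929)

Final answer: 77/(s² + 5929)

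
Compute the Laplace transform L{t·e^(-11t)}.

L{t^n·e^(at)} = n!/(s-a)^(n+1), so L{t·e^(-11t)} = 1/(s+11)^2

Final answer: 1/(s+11)^2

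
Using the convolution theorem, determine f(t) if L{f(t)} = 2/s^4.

2/s^4 = (2/s)·(1/s^3) = L{2}·L{t^2/2}. By convolution, f(t) = 2*t^2/2 = ∫₀ᵗ 2·τ^2/2 dτ = 2·t^3/6

Final answer: 2·t^3/6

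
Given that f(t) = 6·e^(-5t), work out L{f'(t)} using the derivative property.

f(0) = 6, F(s) = 6/(s+5). L{f'(t)} = s·F(s) - f(0) = 6s/(s+5) - 6 = (6s - 6(s+5))/(s+5) = -30/(s+5)

Final answer: -30/(s+5)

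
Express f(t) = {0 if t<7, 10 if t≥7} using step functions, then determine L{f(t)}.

f(t) = 10·u(t-7). L{u(t-7)} = e^(-7s)/s, so L{f(t)} = 10·e^(-7s)/s

Final answer: 10·e^(-7s)/s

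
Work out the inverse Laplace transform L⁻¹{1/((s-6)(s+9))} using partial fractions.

Decompose: A/(s-6) + B/(s+9). A = 1/15, B = -1/15. f(t) = (e^(6t) - e^(-9t))/15

Final answer: (e^(6t) - e^(-9t))/15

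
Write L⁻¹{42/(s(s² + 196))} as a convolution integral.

42/(s(s² + 196)) = (1/s)·(42/(s² + 196)) = L{1}·L{3·sin(14t)}. So f(t) = 1*(3·sin(14t)) = ∫₀ᵗ 3·sin(14τ) dτ

Final answer: ∫₀ᵗ 3·sin(14τ) dτ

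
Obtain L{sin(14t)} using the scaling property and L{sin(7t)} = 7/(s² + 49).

Using L{f(at)} = (1/a)F(s/a) with a=2: L{sin(14t)} = (1/2) · 7/((s/2)² + 49) = (1/2) · 7·4/(s² + 196) = 14/(s² + 196)

Final answer: 14/(s² + 196)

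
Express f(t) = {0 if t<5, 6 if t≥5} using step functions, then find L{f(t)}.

f(t) = 6·u(t-5). L{u(t-5)} = e^(-5s)/s, so L{f(t)} = 6·e^(-5s)/s

Final answer: 6·e^(-5s)/s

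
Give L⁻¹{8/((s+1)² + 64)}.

Form: b/((s-a)² + b²) → e^(at)sin(bt). With a=-1, b=8

Final answer: e^(-t)·sin(8t)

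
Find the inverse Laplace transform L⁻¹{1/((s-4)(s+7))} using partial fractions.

Decompose: A/(s-4) + B/(s+7). A = 1/11, B = -1/11. f(t) = (e^(4t) - e^(-7t))/11

Final answer: (e^(4t) - e^(-7t))/11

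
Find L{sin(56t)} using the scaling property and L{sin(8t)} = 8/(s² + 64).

Using L{f(at)} = (1/a)F(s/a) with a=7: L{sin(56t)} = (1/7) · 8/((s/7)² + 64) = (1/7) · 8·49/(s² + 3136) = 56/(s² + 3136)

Final answer: 56/(s² + 3136)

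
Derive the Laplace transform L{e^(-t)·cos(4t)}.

L{e^(at)·cos(ωt)} = (s-a)/((s-a)² + ω²), so L{e^(-t)·cos(4t)} = (s+1)/((s+1)² + 16)

Final answer: (s+1)/((s+1)² + 16)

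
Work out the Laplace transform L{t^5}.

L{t^n} = n!/s^(n+1), so L{t^5} = 120/s^6

Final answer: 120/s^6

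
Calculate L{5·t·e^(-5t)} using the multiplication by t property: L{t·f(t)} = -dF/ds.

Using L{t^n·e^(at)} = n!/(s-a)^(n+1), L{t·e^(-5t)} = 1/(s+5)^2, so L{5·t·e^(-5t)} = 5·1/(s+5)^2 = 5/(s+5)^2

Final answer: 5/(s+5)^2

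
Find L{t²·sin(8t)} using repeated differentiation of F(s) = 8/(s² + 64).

F(s) = 8/(s² + 64). F'(s) = -16s/(s² + 64)². F''(s) = -16(64 - 3s²)/(s² + 64)³ = (48s² - 1024)/(s² + 64)³. So L{t²·sin(8t)} = (-1)² F''(s) = (48s² - 1024)/(s² + 64)³

Final answer: (48s² - 1024)/(s² + 64)³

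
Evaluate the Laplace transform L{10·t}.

L{t^n} = n!/s^(n+1), so L{t} = 1/s^2. Then L{10·t} = 10·1/s^2 = 10/s^2

Final answer: 10/s^2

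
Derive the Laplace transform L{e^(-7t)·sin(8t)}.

L{e^(at)·sin(ωt)} = ω/((s-a)² + ω²), so L{e^(-7t)·sin(8t)} = 8/((s+7)² + 64)

Final answer: 8/((s+7)² + 64)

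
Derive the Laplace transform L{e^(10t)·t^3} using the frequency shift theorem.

L{e^(at)·t^n} = n!/(s-a)^(n+1), so L{e^(10t)·t^3} = 6/(s-10)^4

Final answer: 6/(s-10)^4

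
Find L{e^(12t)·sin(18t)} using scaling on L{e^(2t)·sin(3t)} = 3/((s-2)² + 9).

Scaling with a=6: L{e^(12t)·sin(18t)} = (1/6) · 3/((s/6-2)² + 9). Simplifying: 18/((s-12)² + 324)

Final answer: 18/((s-12)² + 324)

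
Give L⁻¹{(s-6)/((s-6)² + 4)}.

Using frequency shift: L⁻¹{(s-a)/((s-a)² + b²)} = e^(at)cos(bt). Here a=6, b=2

Final answer: e^(6t)·cos(2t)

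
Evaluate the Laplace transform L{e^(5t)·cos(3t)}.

L{e^(at)·cos(ωt)} = (s-a)/((s-a)² + ω²), so L{e^(5t)·cos(3t)} = (s-5)/((s-5)² + 9)

Final answer: (s-5)/((s-5)² + 9)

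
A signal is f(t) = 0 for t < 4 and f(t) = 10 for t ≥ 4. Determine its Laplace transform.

f(t) = 10·u(t-4). L{u(t-4)} = e^(-4s)/s, so L{f(t)} = 10·e^(-4s)/s

Final answer: 10·e^(-4s)/s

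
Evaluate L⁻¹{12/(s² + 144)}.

This is the form c·a/(s² + a²) with a = 12. L⁻¹ = sin(12t)

Final answer: sin(12t)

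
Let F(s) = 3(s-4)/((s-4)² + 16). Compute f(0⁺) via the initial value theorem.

f(0⁺) = lim_{s→∞} sF(s) = lim_{s→∞} 3s(s-4)/((s-4)² + 16) = 3

Final answer: 3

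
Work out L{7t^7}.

L{t^n} = n!/s^(n+1). So L{7t^7} = 7·7!/s^8 = 35280/s^8

Final answer: 35280/s^8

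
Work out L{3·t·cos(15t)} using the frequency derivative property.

L{cos(15t)} = s/(s² + 225). Derivative: d/ds[s/(s² + 225)] = [(s² + 225) - s·2s]/(s² + 225)² = (225 - s²)/(s² + 225)². So L{t·cos(15t)} = -F'(s) = (s² - 225)/(s² + 225)². Then L{3·t·cos(15t)} = 3·(s² - 225)/(s² + 225)²

Final answer: 3·(s² - 225)/(s² + 225)²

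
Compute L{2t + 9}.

L{2t + 9} = 2·L{t} + 9·L{1} = 2/s² + 9/s

Final answer: 2/s² + 9/s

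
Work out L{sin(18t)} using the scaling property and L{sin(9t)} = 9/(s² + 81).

Using L{f(at)} = (1/a)F(s/a) with a=2: L{sin(18t)} = (1/2) · 9/((s/2)² + 81) = (1/2) · 9·4/(s² + 324) = 18/(s² + 324)

Final answer: 18/(s² + 324)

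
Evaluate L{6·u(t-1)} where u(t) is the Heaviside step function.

L{u(t-a)} = e^(-as)/s. Here a=1, so L{u(t-1)} = e^(-s)/s, and L{6·u(t-1)} = 6·e^(-s)/s

Final answer: 6·e^(-s)/s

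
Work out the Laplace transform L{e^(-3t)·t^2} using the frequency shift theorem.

L{e^(at)·t^n} = n!/(s-a)^(n+1), so L{e^(-3t)·t^2} = 2/(s+3)^3

Final answer: 2/(s+3)^3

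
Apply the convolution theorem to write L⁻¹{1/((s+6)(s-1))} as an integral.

1/((s+6)(s-1)) = (1/(s+6))·(1/(s-1)) = L{e^(-6t)}·L{e^t}. So f(t) = e^(-6t)*e^t = ∫₀ᵗ e^(-6τ)·e^(t-τ) dτ

Final answer: ∫₀ᵗ e^(-6τ)·e^(t-τ) dτ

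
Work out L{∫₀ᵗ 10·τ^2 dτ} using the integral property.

L{∫₀ᵗ f(τ)dτ} = F(s)/s with f(t) = 10t^2. F(s) = 20/s^3, so L{∫₀ᵗ 10·τ^2 dτ} = (20/s^3)/s = 20/s^4. (Check: ∫₀ᵗ 10·τ^2 dτ = 10t^3/3.)

Final answer: 20/s^4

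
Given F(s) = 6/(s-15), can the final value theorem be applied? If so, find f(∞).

sF(s) = 6s/(s-15) has a pole at s = 15 in the right half-plane. Theorem does NOT apply (unstable system; f(t) = 6·e^(15t) grows without bound).

Final answer: Not applicable (unstable)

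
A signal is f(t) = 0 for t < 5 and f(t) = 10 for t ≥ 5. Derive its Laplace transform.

f(t) = 10·u(t-5). L{u(t-5)} = e^(-5s)/s, so L{f(t)} = 10·e^(-5s)/s

Final answer: 10·e^(-5s)/s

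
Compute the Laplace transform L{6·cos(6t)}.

L{cos(ωt)} = s/(s² + ω²), so L{cos(6t)} = s/(s² + 36). Then L{6·cos(6t)} = 6·s/(s² + 36) = 6s/(s² + 36)

Final answer: 6s/(s² + 36)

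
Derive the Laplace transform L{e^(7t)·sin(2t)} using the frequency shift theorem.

Frequency shift: L{e^(at)f(t)} = F(s-a). L{e^(7t)·sin(2t)} = 2/((s-7)² + 4)

Final answer: 2/((s-7)² + 4)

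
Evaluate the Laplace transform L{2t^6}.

L{2t^6} = 2 · L{t^6} = 2 · 720/s^7 = 1440/s^7

Final answer: 1440/s^7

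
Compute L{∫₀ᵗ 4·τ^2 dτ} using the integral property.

L{∫₀ᵗ f(τ)dτ} = F(s)/s with f(t) = 4t^2. F(s) = 8/s^3, so L{∫₀ᵗ 4·τ^2 dτ} = (8/s^3)/s = 8/s^4. (Check: ∫₀ᵗ 4·τ^2 dτ = 4t^3/3.)

Final answer: 8/s^4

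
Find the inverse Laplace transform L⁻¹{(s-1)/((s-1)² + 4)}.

Using frequency shift, L⁻¹{(s-1)/((s-1)² + 4)} = e^t·cos(2t)

Final answer: e^t·cos(2t)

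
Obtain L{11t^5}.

L{t^n} = n!/s^(n+1). So L{11t^5} = 11·5!/s^6 = 1320/s^6

Final answer: 1320/s^6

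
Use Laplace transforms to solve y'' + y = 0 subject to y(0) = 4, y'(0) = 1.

L{y''} + 1L{y} = 0. s²Y - 4s - 1 + Y = 0. Y(s² + 1) = 4s + 1. Y = (4s + 1)/(s² + 1). Inverting: y(t) = 4cos(t) + sin(t)

Final answer: y(t) = 4cos(t) + sin(t)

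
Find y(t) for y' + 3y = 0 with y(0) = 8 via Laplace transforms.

L{y'} + 3L{y} = 0. sY - 8 + 3Y = 0. Y(s+3) = 8. Y = 8/(s+3)

Final answer: y(t) = 8e^(-3t)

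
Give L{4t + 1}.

L{4t + 1} = 4·L{t} + L{1} = 4/s² + 1/s

Final answer: 4/s² + 1/s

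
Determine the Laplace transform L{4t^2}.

L{4t^2} = 4 · L{t^2} = 4 · 2/s^3 = 8/s^3

Final answer: 8/s^3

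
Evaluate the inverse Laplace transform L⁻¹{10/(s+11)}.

L⁻¹{1/(s-a)} = e^(at), so L⁻¹{1/(s+11)} = e^(-11t), and L⁻¹{10/(s+11)} = 10·e^(-11t)

Final answer: 10·e^(-11t)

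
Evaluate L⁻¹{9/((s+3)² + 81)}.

Form: b/((s-a)² + b²) → e^(at)sin(bt). With a=-3, b=9

Final answer: e^(-3t)·sin(9t)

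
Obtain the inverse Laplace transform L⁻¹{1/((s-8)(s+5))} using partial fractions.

Decompose: A/(s-8) + B/(s+5). A = 1/13, B = -1/13. f(t) = (e^(8t) - e^(-5t))/13

Final answer: (e^(8t) - e^(-5t))/13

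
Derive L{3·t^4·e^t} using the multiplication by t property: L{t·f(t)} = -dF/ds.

Using L{t^n·e^(at)} = n!/(s-a)^(n+1), L{t^4·e^t} = 24/(s-1)^5, so L{3·t^4·e^t} = 3·24/(s-1)^5 = 72/(s-1)^5

Final answer: 72/(s-1)^5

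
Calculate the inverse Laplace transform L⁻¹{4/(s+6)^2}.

L⁻¹{n!/(s-a)^(n+1)} = t^n·e^(at) with n=1, a=-6. So L⁻¹{1/(s+6)^2} = t·e^(-6t), and L⁻¹{4/(s+6)^2} = (4/1)·t·e^(-6t) = 4·t·e^(-6t)

Final answer: 4·t·e^(-6t)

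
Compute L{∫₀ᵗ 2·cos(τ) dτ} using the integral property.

L{∫₀ᵗ f(τ)dτ} = F(s)/s with F(s) = 2s/(s² + 1), so the result is (2s/(s² + 1))/s = 2/(s² + 1)

Final answer: 2/(s² + 1)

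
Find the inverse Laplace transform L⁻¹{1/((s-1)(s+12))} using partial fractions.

Decompose: A/(s-1) + B/(s+12). A = 1/13, B = -1/13. f(t) = (e^t - e^(-12t))/13

Final answer: (e^t - e^(-12t))/13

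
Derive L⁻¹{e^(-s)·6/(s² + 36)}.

L⁻¹{6/(s² + 36)} = sin(6t). By the time shift theorem, L⁻¹{e^(-as)F(s)} = u(t-a)f(t-a) with a=1, so L⁻¹{e^(-s)·6/(s² + 36)} = u(t-1)·sin(6(t-1))

Final answer: u(t-1)·sin(6(t-1))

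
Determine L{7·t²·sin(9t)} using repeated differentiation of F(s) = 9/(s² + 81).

F(s) = 9/(s² + 81). F'(s) = -18s/(s² + 81)². F''(s) = -18(81 - 3s²)/(s² + 81)³ = (54s² - 1458)/(s² + 81)³. So L{t²·sin(9t)} = (-1)² F''(s) = (54s² - 1458)/(s² + 81)³. Then L{7·t²·sin(9t)} = 7·(54s² - 1458)/(s² + 81)³ = (378s² - 10206)/(s² + 81)³

Final answer: (378s² - 10206)/(s² + 81)³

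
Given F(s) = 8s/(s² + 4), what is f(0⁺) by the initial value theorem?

f(0⁺) = lim_{s→∞} s·8s/(s² + 4) = lim_{s→∞} 8s²/(s² + 4) = 8

Final answer: 8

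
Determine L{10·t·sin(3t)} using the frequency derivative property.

L{sin(3t)} = 3/(s² + 9). By L{t·f(t)} = -F'(s): -d/ds[3/(s² + 9)] = -(3)·(-2s)/(s² + 9)² = 6s/(s² + 9)². Then L{10·t·sin(3t)} = 10·6s/(s² + 9)² = 60s/(s² + 9)²

Final answer: 60s/(s² + 9)²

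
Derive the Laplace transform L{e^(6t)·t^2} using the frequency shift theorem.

L{e^(at)·t^n} = n!/(s-a)^(n+1), so L{e^(6t)·t^2} = 2/(s-6)^3

Final answer: 2/(s-6)^3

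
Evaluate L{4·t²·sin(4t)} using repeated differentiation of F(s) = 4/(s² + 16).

F(s) = 4/(s² + 16). F'(s) = -8s/(s² + 16)². F''(s) = -8(16 - 3s²)/(s² + 16)³ = (24s² - 128)/(s² + 16)³. So L{t²·sin(4t)} = (-1)² F''(s) = (24s² - 128)/(s² + 16)³. Then L{4·t²·sin(4t)} = 4·(24s² - 128)/(s² + 16)³ = (96s² - 512)/(s² + 16)³

Final answer: (96s² - 512)/(s² + 16)³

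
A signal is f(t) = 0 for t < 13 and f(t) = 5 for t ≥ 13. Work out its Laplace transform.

f(t) = 5·u(t-13). L{u(t-13)} = e^(-13s)/s, so L{f(t)} = 5·e^(-13s)/s

Final answer: 5·e^(-13s)/s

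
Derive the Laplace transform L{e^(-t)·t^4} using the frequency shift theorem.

L{e^(at)·t^n} = n!/(s-a)^(n+1), so L{e^(-t)·t^4} = 24/(s+1)^5

Final answer: 24/(s+1)^5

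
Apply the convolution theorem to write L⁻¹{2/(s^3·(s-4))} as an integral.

2/(s^3·(s-4)) = (2/s^3)·(1/(s-4)) = L{t^2}·L{e^(4t)}. So f(t) = t^2*e^(4t) = ∫₀ᵗ τ^2·e^(4(t-τ)) dτ

Final answer: ∫₀ᵗ τ^2·e^(4(t-τ)) dτ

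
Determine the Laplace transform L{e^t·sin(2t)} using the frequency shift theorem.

Frequency shift: L{e^(at)f(t)} = F(s-a). L{e^t·sin(2t)} = 2/((s-1)² + 4)

Final answer: 2/((s-1)² + 4)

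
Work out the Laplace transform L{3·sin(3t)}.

L{sin(ωt)} = ω/(s² + ω²), so L{sin(3t)} = 3/(s² + 9). Then L{3·sin(3t)} = 3·3/(s² + 9) = 9/(s² + 9)

Final answer: 9/(s² + 9)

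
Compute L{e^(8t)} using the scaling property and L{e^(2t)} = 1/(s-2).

Using L{f(at)} = (1/a)F(s/a) with a=4 and f(t) = e^(2t): L{e^(8t)} = (1/4) · 1/((s/4)-2) = (1/4) · 4/(s-8) = 1/(s-8)

Final answer: 1/(s-8)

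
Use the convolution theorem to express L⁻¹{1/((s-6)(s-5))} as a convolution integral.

1/((s-6)(s-5)) = (1/(s-6))·(1/(s-5)) = L{e^(6t)}·L{e^(5t)}. So f(t) = e^(6t)*e^(5t) = ∫₀ᵗ e^(6τ)·e^(5(t-τ)) dτ

Final answer: ∫₀ᵗ e^(6τ)·e^(5(t-τ)) dτ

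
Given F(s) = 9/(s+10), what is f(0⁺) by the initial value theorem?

f(0⁺) = lim_{s→∞} s·9/(s+10) = lim_{s→∞} 9s/(s+10) = 9

Final answer: 9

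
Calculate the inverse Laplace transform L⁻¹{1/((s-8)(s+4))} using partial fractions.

Decompose: A/(s-8) + B/(s+4). A = 1/12, B = -1/12. f(t) = (e^(8t) - e^(-4t))/12

Final answer: (e^(8t) - e^(-4t))/12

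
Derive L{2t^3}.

L{t^n} = n!/s^(n+1). So L{2t^3} = 2·3!/s^4 = 12/s^4

Final answer: 12/s^4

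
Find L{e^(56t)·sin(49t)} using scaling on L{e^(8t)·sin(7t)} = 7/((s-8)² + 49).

Scaling with a=7: L{e^(56t)·sin(49t)} = (1/7) · 7/((s/7-8)² + 49). Simplifying: 49/((s-56)² + 2401)

Final answer: 49/((s-56)² + 2401)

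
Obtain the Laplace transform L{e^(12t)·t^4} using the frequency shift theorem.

L{e^(at)·t^n} = n!/(s-a)^(n+1), so L{e^(12t)·t^4} = 24/(s-12)^5

Final answer: 24/(s-12)^5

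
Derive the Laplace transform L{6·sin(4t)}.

L{sin(ωt)} = ω/(s² + ω²), so L{sin(4t)} = 4/(s² + 16). Then L{6·sin(4t)} = 6·4/(s² + 16) = 24/(s² + 16)

Final answer: 24/(s² + 16)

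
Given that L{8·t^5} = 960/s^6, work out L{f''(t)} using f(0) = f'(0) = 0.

L{f''(t)} = s²F(s) - sf(0) - f'(0) = s²·960/s^6 - 0 - 0 = 960/s^4

Final answer: 960/s^4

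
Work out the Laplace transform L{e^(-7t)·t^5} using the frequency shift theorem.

L{e^(at)·t^n} = n!/(s-a)^(n+1), so L{e^(-7t)·t^5} = 120/(s+7)^6

Final answer: 120/(s+7)^6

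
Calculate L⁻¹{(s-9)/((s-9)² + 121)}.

Using frequency shift: L⁻¹{(s-a)/((s-a)² + b²)} = e^(at)cos(bt). Here a=9, b=11

Final answer: e^(9t)·cos(11t)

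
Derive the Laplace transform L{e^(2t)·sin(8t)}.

L{e^(at)·sin(ωt)} = ω/((s-a)² + ω²), so L{e^(2t)·sin(8t)} = 8/((s-2)² + 64)

Final answer: 8/((s-2)² + 64)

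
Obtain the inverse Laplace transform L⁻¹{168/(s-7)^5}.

L⁻¹{n!/(s-a)^(n+1)} = t^n·e^(at) with n=4, a=7. So L⁻¹{24/(s-7)^5} = t^4·e^(7t), and L⁻¹{168/(s-7)^5} = (168/24)·t^4·e^(7t) = 7·t^4·e^(7t)

Final answer: 7·t^4·e^(7t)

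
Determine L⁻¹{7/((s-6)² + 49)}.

Form: b/((s-a)² + b²) → e^(at)sin(bt). With a=6, b=7

Final answer: e^(6t)·sin(7t)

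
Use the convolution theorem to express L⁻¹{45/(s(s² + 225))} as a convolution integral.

45/(s(s² + 225)) = (1/s)·(45/(s² + 225)) = L{1}·L{3·sin(15t)}. So f(t) = 1*(3·sin(15t)) = ∫₀ᵗ 3·sin(15τ) dτ

Final answer: ∫₀ᵗ 3·sin(15τ) dτ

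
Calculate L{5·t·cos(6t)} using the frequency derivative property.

L{cos(6t)} = s/(s² + 36). Derivative: d/ds[s/(s² + 36)] = [(s² + 36) - s·2s]/(s² + 36)² = (36 - s²)/(s² + 36)². So L{t·cos(6t)} = -F'(s) = (s² - 36)/(s² + 36)². Then L{5·t·cos(6t)} = 5·(s² - 36)/(s² + 36)²

Final answer: 5·(s² - 36)/(s² + 36)²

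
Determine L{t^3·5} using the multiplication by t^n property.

L{5} = 5/s. d^1/ds^1[1/s] = -1/s². d^2/ds^2[1/s] = 2/s^3. d^3/ds^3[1/s] = -6/s^4. So L{t^3} = (-1)^{3}·-6/s^4 = 6/s^4. Then L{t^3·5} = 5·6/s^4 = 30/s^4

Final answer: 30/s^4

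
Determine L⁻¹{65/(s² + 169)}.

This is the form c·a/(s² + a²) with a = 13, c = 5. L⁻¹ = 5·sin(13t)

Final answer: 5·sin(13t)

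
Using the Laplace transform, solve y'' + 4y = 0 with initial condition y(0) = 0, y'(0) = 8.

L{y''} + 4L{y} = 0. s²Y - 0 - 8 + 4Y = 0. Y(s² + 4) = 8. Y = (8)/(s² + 4). Inverting: y(t) = 4sin(2t)

Final answer: y(t) = 4sin(2t)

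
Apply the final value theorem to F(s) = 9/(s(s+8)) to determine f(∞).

f(∞) = lim_{s→0} s·9/(s(s+8)) = lim_{s→0} 9/(s+8) = 9/8 = 9/8

Final answer: 9/8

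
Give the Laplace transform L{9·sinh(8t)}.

L{sinh(ωt)} = ω/(s² - ω²), so L{sinh(8t)} = 8/(s² - 64). Then L{9·sinh(8t)} = 9·8/(s² - 64) = 72/(s² - 64)

Final answer: 72/(s² - 64)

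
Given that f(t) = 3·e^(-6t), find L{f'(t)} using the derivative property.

f(0) = 3, F(s) = 3/(s+6). L{f'(t)} = s·F(s) - f(0) = 3s/(s+6) - 3 = (3s - 3(s+6))/(s+6) = -18/(s+6)

Final answer: -18/(s+6)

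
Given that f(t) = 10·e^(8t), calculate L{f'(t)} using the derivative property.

f(0) = 10, F(s) = 10/(s-8). L{f'(t)} = s·F(s) - f(0) = 10s/(s-8) - 10 = (10s - 10(s-8))/(s-8) = 80/(s-8)

Final answer: 80/(s-8)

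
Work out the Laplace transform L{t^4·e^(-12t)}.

L{t^n·e^(at)} = n!/(s-a)^(n+1), so L{t^4·e^(-12t)} = 24/(s+12)^5

Final answer: 24/(s+12)^5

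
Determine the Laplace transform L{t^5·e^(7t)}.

L{t^n·e^(at)} = n!/(s-a)^(n+1), so L{t^5·e^(7t)} = 120/(s-7)^6

Final answer: 120/(s-7)^6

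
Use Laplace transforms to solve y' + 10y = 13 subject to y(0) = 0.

sY + 10Y = 13/s. Y = 13/(s(s+10)). Partial fractions: Y = 13/10/s - 13/10/(s+10)

Final answer: y(t) = 13/10(1 - e^(-10t))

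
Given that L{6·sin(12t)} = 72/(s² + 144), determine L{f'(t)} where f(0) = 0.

L{f'(t)} = s·F(s) - f(0) = s·72/(s² + 144) - 0 = 72s/(s² + 144)

Final answer: 72s/(s² + 144)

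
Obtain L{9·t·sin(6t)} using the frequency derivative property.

L{sin(6t)} = 6/(s² + 36). By L{t·f(t)} = -F'(s): -d/ds[6/(s² + 36)] = -(6)·(-2s)/(s² + 36)² = 12s/(s² + 36)². Then L{9·t·sin(6t)} = 9·12s/(s² + 36)² = 108s/(s² + 36)²

Final answer: 108s/(s² + 36)²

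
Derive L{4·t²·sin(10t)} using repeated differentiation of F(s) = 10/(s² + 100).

F(s) = 10/(s² + 100). F'(s) = -20s/(s² + 100)². F''(s) = -20(100 - 3s²)/(s² + 100)³ = (60s² - 2000)/(s² + 100)³. So L{t²·sin(10t)} = (-1)² F''(s) = (60s² - 2000)/(s² + 100)³. Then L{4·t²·sin(10t)} = 4·(60s² - 2000)/(s² + 100)³ = (240s² - 8000)/(s² + 100)³

Final answer: (240s² - 8000)/(s² + 100)³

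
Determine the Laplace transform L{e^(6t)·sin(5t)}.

L{e^(at)·sin(ωt)} = ω/((s-a)² + ω²), so L{e^(6t)·sin(5t)} = 5/((s-6)² + 25)

Final answer: 5/((s-6)² + 25)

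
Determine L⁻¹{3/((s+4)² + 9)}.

Form: b/((s-a)² + b²) → e^(at)sin(bt). With a=-4, b=3

Final answer: e^(-4t)·sin(3t)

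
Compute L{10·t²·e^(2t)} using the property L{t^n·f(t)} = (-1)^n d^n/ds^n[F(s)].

L{e^(2t)} = 1/(s-2). d/ds[1/(s-2)] = -1/(s-2)². d²/ds²[1/(s-2)] = 2/(s-2)³. So L{t²·e^(2t)} = (-1)² · 2/(s-2)³ = 2/(s-2)³. Then L{10·t²·e^(2t)} = 10·2/(s-2)³ = 20/(s-2)³

Final answer: 20/(s-2)³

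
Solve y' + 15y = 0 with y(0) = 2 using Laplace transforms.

L{y'} + 15L{y} = 0. sY - 2 + 15Y = 0. Y(s+15) = 2. Y = 2/(s+15)

Final answer: y(t) = 2e^(-15t)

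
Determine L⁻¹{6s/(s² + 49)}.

This is the form c·s/(s² + a²) with a = 7, c = 6. L⁻¹ = 6·cos(7t)

Final answer: 6·cos(7t)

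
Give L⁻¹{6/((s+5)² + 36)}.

Form: b/((s-a)² + b²) → e^(at)sin(bt). With a=-5, b=6

Final answer: e^(-5t)·sin(6t)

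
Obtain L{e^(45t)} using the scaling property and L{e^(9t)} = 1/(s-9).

Using L{f(at)} = (1/a)F(s/a) with a=5 and f(t) = e^(9t): L{e^(45t)} = (1/5) · 1/((s/5)-9) = (1/5) · 5/(s-45) = 1/(s-45)

Final answer: 1/(s-45)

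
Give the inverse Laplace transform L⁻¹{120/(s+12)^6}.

L⁻¹{n!/(s-a)^(n+1)} = t^n·e^(at), so L⁻¹{120/(s+12)^6} = t^5·e^(-12t)

Final answer: t^5·e^(-12t)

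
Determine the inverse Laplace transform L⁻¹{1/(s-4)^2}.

L⁻¹{n!/(s-a)^(n+1)} = t^n·e^(at) with n=1, a=4. So L⁻¹{1/(s-4)^2} = t·e^(4t)

Final answer: t·e^(4t)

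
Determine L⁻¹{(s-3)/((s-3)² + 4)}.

Using frequency shift: L⁻¹{(s-a)/((s-a)² + b²)} = e^(at)cos(bt). Here a=3, b=2

Final answer: e^(3t)·cos(2t)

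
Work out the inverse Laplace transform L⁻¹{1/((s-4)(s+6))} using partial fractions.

Decompose: A/(s-4) + B/(s+6). A = 1/10, B = -1/10. f(t) = (e^(4t) - e^(-6t))/10

Final answer: (e^(4t) - e^(-6t))/10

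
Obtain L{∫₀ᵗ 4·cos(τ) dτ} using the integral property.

L{∫₀ᵗ f(τ)dτ} = F(s)/s with F(s) = 4s/(s² + 1), so the result is (4s/(s² + 1))/s = 4/(s² + 1)

Final answer: 4/(s² + 1)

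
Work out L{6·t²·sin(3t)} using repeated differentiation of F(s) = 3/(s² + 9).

F(s) = 3/(s² + 9). F'(s) = -6s/(s² + 9)². F''(s) = -6(9 - 3s²)/(s² + 9)³ = (18s² - 54)/(s² + 9)³. So L{t²·sin(3t)} = (-1)² F''(s) = (18s² - 54)/(s² + 9)³. Then L{6·t²·sin(3t)} = 6·(18s² - 54)/(s² + 9)³ = (108s² - 324)/(s² + 9)³

Final answer: (108s² - 324)/(s² + 9)³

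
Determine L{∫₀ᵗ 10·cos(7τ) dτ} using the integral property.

L{∫₀ᵗ f(τ)dτ} = F(s)/s with F(s) = 10s/(s² + 49), so the result is (10s/(s² + 49))/s = 10/(s² + 49)

Final answer: 10/(s² + 49)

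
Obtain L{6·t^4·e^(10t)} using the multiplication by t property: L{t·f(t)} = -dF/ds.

Using L{t^n·e^(at)} = n!/(s-a)^(n+1), L{t^4·e^(10t)} = 24/(s-10)^5, so L{6·t^4·e^(10t)} = 6·24/(s-10)^5 = 144/(s-10)^5

Final answer: 144/(s-10)^5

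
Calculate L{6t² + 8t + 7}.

L{6t² + 8t + 7} = 6·2/s³ + 8/s² + 7/s = 12/s³ + 8/s² + 7/s

Final answer: 12/s³ + 8/s² + 7/s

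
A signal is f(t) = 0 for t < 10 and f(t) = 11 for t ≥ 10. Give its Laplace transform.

f(t) = 11·u(t-10). L{u(t-10)} = e^(-10s)/s, so L{f(t)} = 11·e^(-10s)/s

Final answer: 11·e^(-10s)/s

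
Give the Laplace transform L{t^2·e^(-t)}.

L{t^n·e^(at)} = n!/(s-a)^(n+1), so L{t^2·e^(-t)} = 2/(s+1)^3

Final answer: 2/(s+1)^3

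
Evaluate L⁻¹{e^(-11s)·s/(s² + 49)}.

L⁻¹{s/(s² + 49)} = cos(7t). By the time shift theorem, L⁻¹{e^(-as)F(s)} = u(t-a)f(t-a) with a=11, so L⁻¹{e^(-11s)·s/(s² + 49)} = u(t-11)·cos(7(t-11))

Final answer: u(t-11)·cos(7(t-11))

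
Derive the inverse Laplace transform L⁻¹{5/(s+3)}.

L⁻¹{1/(s-a)} = e^(at), so L⁻¹{1/(s+3)} = e^(-3t), and L⁻¹{5/(s+3)} = 5·e^(-3t)

Final answer: 5·e^(-3t)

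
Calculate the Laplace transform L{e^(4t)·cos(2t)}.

L{e^(at)·cos(ωt)} = (s-a)/((s-a)² + ω²), so L{e^(4t)·cos(2t)} = (s-4)/((s-4)² + 4)

Final answer: (s-4)/((s-4)² + 4)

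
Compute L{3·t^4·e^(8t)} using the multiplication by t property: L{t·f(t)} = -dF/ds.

Using L{t^n·e^(at)} = n!/(s-a)^(n+1), L{t^4·e^(8t)} = 24/(s-8)^5, so L{3·t^4·e^(8t)} = 3·24/(s-8)^5 = 72/(s-8)^5

Final answer: 72/(s-8)^5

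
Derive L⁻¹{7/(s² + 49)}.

This is the form c·a/(s² + a²) with a = 7. L⁻¹ = sin(7t)

Final answer: sin(7t)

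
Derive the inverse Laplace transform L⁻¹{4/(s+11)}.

L⁻¹{1/(s-a)} = e^(at), so L⁻¹{1/(s+11)} = e^(-11t), and L⁻¹{4/(s+11)} = 4·e^(-11t)

Final answer: 4·e^(-11t)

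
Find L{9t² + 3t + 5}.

L{9t² + 3t + 5} = 9·2/s³ + 3/s² + 5/s = 18/s³ + 3/s² + 5/s

Final answer: 18/s³ + 3/s² + 5/s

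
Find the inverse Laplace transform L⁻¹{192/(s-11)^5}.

L⁻¹{n!/(s-a)^(n+1)} = t^n·e^(at) with n=4, a=11. So L⁻¹{24/(s-11)^5} = t^4·e^(11t), and L⁻¹{192/(s-11)^5} = (192/24)·t^4·e^(11t) = 8·t^4·e^(11t)

Final answer: 8·t^4·e^(11t)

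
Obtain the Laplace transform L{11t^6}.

L{11t^6} = 11 · L{t^6} = 11 · 720/s^7 = 7920/s^7

Final answer: 7920/s^7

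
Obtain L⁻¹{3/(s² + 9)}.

This is the form c·a/(s² + a²) with a = 3. L⁻¹ = sin(3t)

Final answer: sin(3t)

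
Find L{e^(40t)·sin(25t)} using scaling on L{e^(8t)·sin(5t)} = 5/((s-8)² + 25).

Scaling with a=5: L{e^(40t)·sin(25t)} = (1/5) · 5/((s/5-8)² + 25). Simplifying: 25/((s-40)² + 625)

Final answer: 25/((s-40)² + 625)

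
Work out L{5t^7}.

L{t^n} = n!/s^(n+1). So L{5t^7} = 5·7!/s^8 = 25200/s^8

Final answer: 25200/s^8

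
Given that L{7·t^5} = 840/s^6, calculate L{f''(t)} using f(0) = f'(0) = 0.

L{f''(t)} = s²F(s) - sf(0) - f'(0) = s²·840/s^6 - 0 - 0 = 840/s^4

Final answer: 840/s^4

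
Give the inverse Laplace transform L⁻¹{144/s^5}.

L⁻¹{n!/s^(n+1)} = t^n with n=4. So L⁻¹{24/s^5} = t^4, and L⁻¹{144/s^5} = (144/24)·t^4 = 6·t^4

Final answer: 6·t^4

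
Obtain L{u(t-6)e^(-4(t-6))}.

u(t-a)f(t-a) with f(t)=e^(-4t). L{e^(-4t)} = 1/(s+4). By time shift: e^(-6s)/(s+4)

Final answer: e^(-6s)/(s+4)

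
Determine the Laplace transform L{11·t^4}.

L{t^n} = n!/s^(n+1), so L{t^4} = 24/s^5. Then L{11·t^4} = 11·24/s^5 = 264/s^5

Final answer: 264/s^5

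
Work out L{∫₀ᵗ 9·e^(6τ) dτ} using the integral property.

L{∫₀ᵗ f(τ)dτ} = F(s)/s with F(s) = 9/(s-6), so L{∫₀ᵗ 9·e^(6τ) dτ} = 9/(s(s-6))

Final answer: 9/(s(s-6))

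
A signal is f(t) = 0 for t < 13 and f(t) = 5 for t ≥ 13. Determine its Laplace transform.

f(t) = 5·u(t-13). L{u(t-13)} = e^(-13s)/s, so L{f(t)} = 5·e^(-13s)/s

Final answer: 5·e^(-13s)/s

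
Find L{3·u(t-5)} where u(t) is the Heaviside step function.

L{u(t-a)} = e^(-as)/s. Here a=5, so L{u(t-5)} = e^(-5s)/s, and L{3·u(t-5)} = 3·e^(-5s)/s

Final answer: 3·e^(-5s)/s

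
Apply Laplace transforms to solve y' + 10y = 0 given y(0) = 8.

L{y'} + 10L{y} = 0. sY - 8 + 10Y = 0. Y(s+10) = 8. Y = 8/(s+10)

Final answer: y(t) = 8e^(-10t)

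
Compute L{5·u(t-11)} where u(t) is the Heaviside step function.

L{u(t-a)} = e^(-as)/s. Here a=11, so L{u(t-11)} = e^(-11s)/s, and L{5·u(t-11)} = 5·e^(-11s)/s

Final answer: 5·e^(-11s)/s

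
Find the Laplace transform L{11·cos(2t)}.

L{cos(ωt)} = s/(s² + ω²), so L{cos(2t)} = s/(s² + 4). Then L{11·cos(2t)} = 11·s/(s² + 4) = 11s/(s² + 4)

Final answer: 11s/(s² + 4)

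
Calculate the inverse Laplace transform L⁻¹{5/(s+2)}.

L⁻¹{1/(s-a)} = e^(at), so L⁻¹{1/(s+2)} = e^(-2t), and L⁻¹{5/(s+2)} = 5·e^(-2t)

Final answer: 5·e^(-2t)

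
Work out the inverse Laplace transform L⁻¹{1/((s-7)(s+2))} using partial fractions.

Decompose: A/(s-7) + B/(s+2). A = 1/9, B = -1/9. f(t) = (e^(7t) - e^(-2t))/9

Final answer: (e^(7t) - e^(-2t))/9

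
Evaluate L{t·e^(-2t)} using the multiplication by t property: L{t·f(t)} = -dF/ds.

Using L{t^n·e^(at)} = n!/(s-a)^(n+1), L{t·e^(-2t)} = 1/(s+2)^2

Final answer: 1/(s+2)^2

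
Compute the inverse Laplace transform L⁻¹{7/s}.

L⁻¹{c/s} = c, so L⁻¹{7/s} = 7

Final answer: 7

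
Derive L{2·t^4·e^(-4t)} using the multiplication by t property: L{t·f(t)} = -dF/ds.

Using L{t^n·e^(at)} = n!/(s-a)^(n+1), L{t^4·e^(-4t)} = 24/(s+4)^5, so L{2·t^4·e^(-4t)} = 2·24/(s+4)^5 = 48/(s+4)^5

Final answer: 48/(s+4)^5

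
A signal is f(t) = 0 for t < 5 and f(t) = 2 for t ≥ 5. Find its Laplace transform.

f(t) = 2·u(t-5). L{u(t-5)} = e^(-5s)/s, so L{f(t)} = 2·e^(-5s)/s

Final answer: 2·e^(-5s)/s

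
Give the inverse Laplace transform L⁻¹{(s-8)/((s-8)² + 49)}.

Using frequency shift, L⁻¹{(s-8)/((s-8)² + 49)} = e^(8t)·cos(7t)

Final answer: e^(8t)·cos(7t)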